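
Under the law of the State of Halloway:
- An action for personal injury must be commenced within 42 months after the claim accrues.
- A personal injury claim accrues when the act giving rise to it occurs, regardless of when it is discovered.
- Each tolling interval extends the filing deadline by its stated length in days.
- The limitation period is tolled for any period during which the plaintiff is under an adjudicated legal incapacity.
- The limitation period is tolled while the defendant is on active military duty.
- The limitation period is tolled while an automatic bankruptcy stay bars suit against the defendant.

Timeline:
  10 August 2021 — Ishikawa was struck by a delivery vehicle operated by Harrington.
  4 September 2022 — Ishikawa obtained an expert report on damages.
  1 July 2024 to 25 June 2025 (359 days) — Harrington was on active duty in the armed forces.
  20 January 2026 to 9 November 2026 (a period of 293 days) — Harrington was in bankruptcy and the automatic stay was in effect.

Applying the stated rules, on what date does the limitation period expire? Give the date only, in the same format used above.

The limitation period began to run on 10 August 2021.
42 months from 10 August 2021 is 10 February 2025.
Because the defendant's active military service ran from 1 July 2024 to 25 June 2025, the deadline is extended by 359 days to 4 February 2026.
The period was tolled for 293 days by the automatic bankruptcy stay (20 January 2026 to 9 November 2026), pushing the deadline to 24 November 2026.
None of the other events listed affects the running of the period under the stated rules.

24 November 2026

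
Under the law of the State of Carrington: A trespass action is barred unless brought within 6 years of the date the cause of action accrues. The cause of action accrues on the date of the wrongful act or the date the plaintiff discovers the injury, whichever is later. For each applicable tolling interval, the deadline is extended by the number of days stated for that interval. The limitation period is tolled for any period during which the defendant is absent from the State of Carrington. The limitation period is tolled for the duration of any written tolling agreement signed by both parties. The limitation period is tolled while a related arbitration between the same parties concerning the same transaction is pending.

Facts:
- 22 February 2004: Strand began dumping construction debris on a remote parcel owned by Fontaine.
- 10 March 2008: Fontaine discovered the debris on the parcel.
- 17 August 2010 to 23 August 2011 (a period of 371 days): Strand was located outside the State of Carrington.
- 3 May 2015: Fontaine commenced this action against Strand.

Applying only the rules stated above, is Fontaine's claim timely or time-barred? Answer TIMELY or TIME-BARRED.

The claim accrued on 10 March 2008 — the later of the 22 February 2004 act and the 10 March 2008 discovery.
6 years from 10 March 2008 is 10 March 2014.
The defendant's absence from the jurisdiction from 17 August 2010 to 23 August 2011 tolled the period for 371 days, extending the deadline to 16 March 2015.
The 3 May 2015 filing falls after the 16 March 2015 deadline; the claim is time-barred.

TIME-BARRED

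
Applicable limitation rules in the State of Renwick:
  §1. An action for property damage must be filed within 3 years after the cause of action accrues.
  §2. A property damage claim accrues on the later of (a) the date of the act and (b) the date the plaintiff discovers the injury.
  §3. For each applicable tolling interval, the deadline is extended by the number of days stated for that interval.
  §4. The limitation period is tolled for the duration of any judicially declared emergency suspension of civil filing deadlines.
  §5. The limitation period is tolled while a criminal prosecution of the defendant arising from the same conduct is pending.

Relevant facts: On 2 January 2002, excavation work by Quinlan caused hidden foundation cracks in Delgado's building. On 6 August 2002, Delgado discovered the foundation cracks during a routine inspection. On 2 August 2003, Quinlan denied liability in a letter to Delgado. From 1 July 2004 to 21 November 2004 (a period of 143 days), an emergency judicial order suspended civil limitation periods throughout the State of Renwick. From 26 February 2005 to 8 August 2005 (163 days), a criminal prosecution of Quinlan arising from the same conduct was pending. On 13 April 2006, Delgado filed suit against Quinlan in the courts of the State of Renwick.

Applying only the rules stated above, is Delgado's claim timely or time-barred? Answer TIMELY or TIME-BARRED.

TIMELY

Taking the later of the act (2 January 2002) and discovery (6 August 2002), the claim accrued on 6 August 2002.
3 years from 6 August 2002 is 6 August 2005.
The emergency suspension of filing deadlines from 1 July 2004 to 21 November 2004 tolled the period for 143 days, extending the deadline to 27 December 2005.
The pending criminal prosecution from 26 February 2005 to 8 August 2005 tolled the period for 163 days, extending the deadline to 8 June 2006.
The other events in the timeline have no effect on the limitation period under the stated rules.
Filing on 13 April 2006 beat the 8 June 2006 deadline — the action is timely.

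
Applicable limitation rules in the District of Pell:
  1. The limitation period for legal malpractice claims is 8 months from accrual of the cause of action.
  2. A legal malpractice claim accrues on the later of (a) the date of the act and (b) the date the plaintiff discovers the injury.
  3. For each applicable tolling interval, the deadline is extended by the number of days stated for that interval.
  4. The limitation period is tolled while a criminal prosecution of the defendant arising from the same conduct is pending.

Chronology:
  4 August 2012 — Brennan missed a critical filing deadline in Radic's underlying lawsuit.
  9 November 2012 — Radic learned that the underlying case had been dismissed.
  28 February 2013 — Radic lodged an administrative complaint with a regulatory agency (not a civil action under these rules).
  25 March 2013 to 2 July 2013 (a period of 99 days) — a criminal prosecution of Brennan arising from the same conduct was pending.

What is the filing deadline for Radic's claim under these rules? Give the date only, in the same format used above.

16 October 2013

The claim accrued on 9 November 2012 — the later of the 4 August 2012 act and the 9 November 2012 discovery.
Adding the 8 months base period to 9 November 2012 gives a deadline of 9 July 2013, before any tolling.
The period was tolled for 99 days by the pending criminal prosecution (25 March 2013 to 2 July 2013), pushing the deadline to 16 October 2013.
Nothing else in the chronology tolls or restarts the period.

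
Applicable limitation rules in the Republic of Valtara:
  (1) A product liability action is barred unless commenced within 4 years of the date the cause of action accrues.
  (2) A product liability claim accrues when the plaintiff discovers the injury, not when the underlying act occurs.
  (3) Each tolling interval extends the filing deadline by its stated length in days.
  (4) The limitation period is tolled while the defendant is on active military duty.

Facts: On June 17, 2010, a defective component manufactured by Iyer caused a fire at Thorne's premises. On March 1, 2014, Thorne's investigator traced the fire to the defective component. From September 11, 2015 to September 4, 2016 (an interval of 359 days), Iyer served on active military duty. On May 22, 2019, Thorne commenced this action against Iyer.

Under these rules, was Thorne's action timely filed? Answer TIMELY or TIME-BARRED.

TIME-BARRED

Under the discovery rule, the claim accrued on March 1, 2014, when Thorne discovered the injury — not on the June 17, 2010 date of the underlying act.
Adding the 4 years base period to March 1, 2014 gives a deadline of March 1, 2018, before any tolling.
Because the defendant's active military service ran from September 11, 2015 to September 4, 2016, the deadline is extended by 359 days to February 23, 2019.
Thorne filed on May 22, 2019, after the February 23, 2019 deadline, so the action is time-barred.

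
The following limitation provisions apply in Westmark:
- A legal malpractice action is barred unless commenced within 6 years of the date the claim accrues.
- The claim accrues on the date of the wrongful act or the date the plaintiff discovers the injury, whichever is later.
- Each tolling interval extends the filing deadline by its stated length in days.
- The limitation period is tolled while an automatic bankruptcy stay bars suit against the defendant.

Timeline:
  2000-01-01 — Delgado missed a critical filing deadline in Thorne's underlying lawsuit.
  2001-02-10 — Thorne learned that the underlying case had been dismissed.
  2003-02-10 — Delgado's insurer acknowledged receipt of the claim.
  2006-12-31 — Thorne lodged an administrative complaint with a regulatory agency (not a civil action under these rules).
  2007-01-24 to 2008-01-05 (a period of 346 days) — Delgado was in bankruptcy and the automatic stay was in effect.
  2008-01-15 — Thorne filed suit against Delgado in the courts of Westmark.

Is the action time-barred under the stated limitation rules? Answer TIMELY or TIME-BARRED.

Taking the later of the act (2000-01-01) and discovery (2001-02-10), the claim accrued on 2001-02-10.
Adding the 6 years base period to 2001-02-10 gives a deadline of 2007-02-10, before any tolling.
Because the automatic bankruptcy stay ran from 2007-01-24 to 2008-01-05, the deadline is extended by 346 days to 2008-01-22.
None of the other events listed affects the running of the period under the stated rules.
Thorne filed on 2008-01-15, before the 2008-01-22 deadline, so the action is timely.

TIMELY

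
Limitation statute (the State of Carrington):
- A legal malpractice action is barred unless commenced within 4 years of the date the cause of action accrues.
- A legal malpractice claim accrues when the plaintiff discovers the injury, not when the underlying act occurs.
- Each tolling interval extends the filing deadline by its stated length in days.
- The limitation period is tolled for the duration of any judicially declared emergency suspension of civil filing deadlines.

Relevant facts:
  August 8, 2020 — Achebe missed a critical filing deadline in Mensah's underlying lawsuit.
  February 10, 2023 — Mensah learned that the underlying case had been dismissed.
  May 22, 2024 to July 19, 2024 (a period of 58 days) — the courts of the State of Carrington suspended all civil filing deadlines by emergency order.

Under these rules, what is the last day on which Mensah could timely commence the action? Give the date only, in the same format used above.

The claim did not accrue until Mensah discovered the injury on February 10, 2023; the August 8, 2020 act date does not start the clock under the stated rule.
4 years from February 10, 2023 is February 10, 2027.
The period was tolled for 58 days by the emergency suspension of filing deadlines (May 22, 2024 to July 19, 2024), pushing the deadline to April 9, 2027.

April 9, 2027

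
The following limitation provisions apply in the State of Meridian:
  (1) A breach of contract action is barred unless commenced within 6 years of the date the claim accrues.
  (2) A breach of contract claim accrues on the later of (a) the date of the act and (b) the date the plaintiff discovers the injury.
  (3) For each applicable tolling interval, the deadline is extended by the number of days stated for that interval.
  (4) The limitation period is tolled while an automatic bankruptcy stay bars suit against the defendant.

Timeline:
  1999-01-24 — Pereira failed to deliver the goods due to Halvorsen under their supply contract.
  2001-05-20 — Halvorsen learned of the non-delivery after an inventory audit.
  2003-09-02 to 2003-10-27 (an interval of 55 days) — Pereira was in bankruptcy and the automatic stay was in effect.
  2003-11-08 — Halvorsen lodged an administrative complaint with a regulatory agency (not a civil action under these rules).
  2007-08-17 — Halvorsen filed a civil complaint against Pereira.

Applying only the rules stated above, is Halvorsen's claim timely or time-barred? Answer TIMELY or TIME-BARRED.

The claim accrued on 2001-05-20 — the later of the 1999-01-24 act and the 2001-05-20 discovery.
Adding the 6 years base period to 2001-05-20 gives a deadline of 2007-05-20, before any tolling.
Because the automatic bankruptcy stay ran from 2003-09-02 to 2003-10-27, the deadline is extended by 55 days to 2007-07-14.
None of the other events listed affects the running of the period under the stated rules.
Halvorsen filed on 2007-08-17, after the 2007-07-14 deadline, so the action is time-barred.

TIME-BARRED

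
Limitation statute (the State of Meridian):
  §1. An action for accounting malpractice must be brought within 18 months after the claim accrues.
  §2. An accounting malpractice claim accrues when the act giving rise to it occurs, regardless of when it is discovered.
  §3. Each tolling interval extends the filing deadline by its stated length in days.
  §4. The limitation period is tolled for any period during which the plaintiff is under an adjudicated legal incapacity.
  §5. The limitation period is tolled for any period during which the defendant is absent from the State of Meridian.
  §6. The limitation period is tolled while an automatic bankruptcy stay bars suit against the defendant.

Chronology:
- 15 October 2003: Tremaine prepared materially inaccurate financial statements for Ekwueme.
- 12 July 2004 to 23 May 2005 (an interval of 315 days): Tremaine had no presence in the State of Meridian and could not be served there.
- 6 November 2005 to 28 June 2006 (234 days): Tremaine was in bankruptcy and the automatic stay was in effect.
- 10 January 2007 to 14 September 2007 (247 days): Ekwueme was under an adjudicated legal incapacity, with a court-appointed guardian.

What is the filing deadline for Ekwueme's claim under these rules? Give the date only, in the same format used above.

The claim accrued on 15 October 2003, when the wrongful act occurred.
Adding the 18 months base period to 15 October 2003 gives a deadline of 15 April 2005, before any tolling.
The period was tolled for 315 days by the defendant's absence from the jurisdiction (12 July 2004 to 23 May 2005), pushing the deadline to 24 February 2006.
The automatic bankruptcy stay from 6 November 2005 to 28 June 2006 tolled the period for 234 days, extending the deadline to 16 October 2006.
The plaintiff's legal incapacity starting 10 January 2007 came too late — the period had run on 16 October 2006 — and so does not extend the deadline.

16 October 2006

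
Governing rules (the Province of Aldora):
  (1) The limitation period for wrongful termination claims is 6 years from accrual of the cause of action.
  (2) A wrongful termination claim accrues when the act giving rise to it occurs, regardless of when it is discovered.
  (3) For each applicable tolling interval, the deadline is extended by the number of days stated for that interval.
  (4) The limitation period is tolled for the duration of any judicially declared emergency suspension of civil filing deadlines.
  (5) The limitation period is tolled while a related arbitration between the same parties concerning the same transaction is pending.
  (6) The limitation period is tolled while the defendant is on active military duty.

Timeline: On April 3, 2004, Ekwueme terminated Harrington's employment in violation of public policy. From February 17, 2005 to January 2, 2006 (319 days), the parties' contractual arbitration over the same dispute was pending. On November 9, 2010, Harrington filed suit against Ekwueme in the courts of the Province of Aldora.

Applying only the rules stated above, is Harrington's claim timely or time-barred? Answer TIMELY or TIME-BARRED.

The limitation period began to run on April 3, 2004.
6 years from April 3, 2004 is April 3, 2010.
Because the pending related arbitration ran from February 17, 2005 to January 2, 2006, the deadline is extended by 319 days to February 16, 2011.
Harrington filed on November 9, 2010, before the February 16, 2011 deadline, so the action is timely.

TIMELY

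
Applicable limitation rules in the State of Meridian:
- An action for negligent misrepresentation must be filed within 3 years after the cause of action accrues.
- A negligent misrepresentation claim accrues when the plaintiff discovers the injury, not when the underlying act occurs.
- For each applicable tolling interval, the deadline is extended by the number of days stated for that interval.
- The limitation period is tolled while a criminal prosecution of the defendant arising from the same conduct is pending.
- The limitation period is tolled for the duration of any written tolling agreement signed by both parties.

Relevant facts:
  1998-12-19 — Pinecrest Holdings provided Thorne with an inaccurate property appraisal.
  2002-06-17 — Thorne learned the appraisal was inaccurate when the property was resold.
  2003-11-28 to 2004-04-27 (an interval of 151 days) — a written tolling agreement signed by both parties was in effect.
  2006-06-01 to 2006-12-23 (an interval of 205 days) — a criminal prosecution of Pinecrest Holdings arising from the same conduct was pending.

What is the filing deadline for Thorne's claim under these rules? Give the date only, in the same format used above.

2005-11-15

Accrual is tied to discovery, so the period began on 2002-06-17 rather than on 1998-12-19 when the act occurred.
3 years from 2002-06-17 is 2005-06-17.
The written tolling agreement from 2003-11-28 to 2004-04-27 tolled the period for 151 days, extending the deadline to 2005-11-15.
The pending criminal prosecution starting 2006-06-01 came too late — the period had run on 2005-11-15 — and so does not extend the deadline.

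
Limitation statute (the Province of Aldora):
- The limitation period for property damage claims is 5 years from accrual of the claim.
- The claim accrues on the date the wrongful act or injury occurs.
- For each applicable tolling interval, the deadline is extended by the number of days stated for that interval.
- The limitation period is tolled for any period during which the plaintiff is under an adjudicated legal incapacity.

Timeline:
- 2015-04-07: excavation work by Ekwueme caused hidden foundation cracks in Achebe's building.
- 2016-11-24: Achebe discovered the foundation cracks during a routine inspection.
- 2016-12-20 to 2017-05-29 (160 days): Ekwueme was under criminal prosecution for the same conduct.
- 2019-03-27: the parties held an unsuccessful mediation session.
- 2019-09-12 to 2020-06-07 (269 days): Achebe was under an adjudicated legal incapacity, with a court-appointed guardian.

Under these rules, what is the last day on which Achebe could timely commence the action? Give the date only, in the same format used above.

The claim accrued on 2015-04-07, when the wrongful act occurred; under the stated occurrence rule the 2016-11-24 discovery does not delay accrual.
5 years from 2015-04-07 is 2020-04-07.
The plaintiff's legal incapacity from 2019-09-12 to 2020-06-07 tolled the period for 269 days, extending the deadline to 2021-01-01.
The pending criminal prosecution from 2016-12-20 to 2017-05-29 does not toll the period, because no stated rule makes a criminal prosecution a tolling event.
None of the other events listed affects the running of the period under the stated rules.

2021-01-01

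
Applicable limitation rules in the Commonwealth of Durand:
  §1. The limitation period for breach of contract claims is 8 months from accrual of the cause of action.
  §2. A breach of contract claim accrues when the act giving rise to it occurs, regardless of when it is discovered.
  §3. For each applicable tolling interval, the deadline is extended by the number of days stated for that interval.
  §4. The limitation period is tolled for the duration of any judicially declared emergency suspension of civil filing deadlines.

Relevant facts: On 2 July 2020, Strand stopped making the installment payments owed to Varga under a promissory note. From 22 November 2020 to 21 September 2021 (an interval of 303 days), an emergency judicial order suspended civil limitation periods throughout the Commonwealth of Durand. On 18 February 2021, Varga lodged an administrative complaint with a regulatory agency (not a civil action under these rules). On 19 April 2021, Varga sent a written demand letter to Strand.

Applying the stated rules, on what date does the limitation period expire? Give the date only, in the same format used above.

The cause of action accrued on 2 July 2020, the date of the act.
Adding the 8 months base period to 2 July 2020 gives a deadline of 2 March 2021, before any tolling.
Because the emergency suspension of filing deadlines ran from 22 November 2020 to 21 September 2021, the deadline is extended by 303 days to 30 December 2021.
None of the other events listed affects the running of the period under the stated rules.

30 December 2021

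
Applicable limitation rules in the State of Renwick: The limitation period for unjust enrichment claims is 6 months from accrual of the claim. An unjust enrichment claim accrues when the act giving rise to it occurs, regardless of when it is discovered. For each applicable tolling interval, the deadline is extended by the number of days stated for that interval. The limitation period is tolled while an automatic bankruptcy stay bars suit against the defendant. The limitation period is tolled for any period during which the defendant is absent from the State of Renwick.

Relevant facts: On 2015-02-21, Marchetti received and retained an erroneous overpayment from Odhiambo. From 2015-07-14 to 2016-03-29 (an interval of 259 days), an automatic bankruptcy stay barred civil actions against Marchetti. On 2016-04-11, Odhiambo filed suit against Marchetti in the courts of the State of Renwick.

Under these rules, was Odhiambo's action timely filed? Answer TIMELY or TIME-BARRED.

TIMELY

The claim accrued on 2015-02-21, the date of the act.
The untolled deadline — 6 months after 2015-02-21 — is 2015-08-21.
Because the automatic bankruptcy stay ran from 2015-07-14 to 2016-03-29, the deadline is extended by 259 days to 2016-05-06.
Odhiambo filed on 2016-04-11, before the 2016-05-06 deadline, so the action is timely.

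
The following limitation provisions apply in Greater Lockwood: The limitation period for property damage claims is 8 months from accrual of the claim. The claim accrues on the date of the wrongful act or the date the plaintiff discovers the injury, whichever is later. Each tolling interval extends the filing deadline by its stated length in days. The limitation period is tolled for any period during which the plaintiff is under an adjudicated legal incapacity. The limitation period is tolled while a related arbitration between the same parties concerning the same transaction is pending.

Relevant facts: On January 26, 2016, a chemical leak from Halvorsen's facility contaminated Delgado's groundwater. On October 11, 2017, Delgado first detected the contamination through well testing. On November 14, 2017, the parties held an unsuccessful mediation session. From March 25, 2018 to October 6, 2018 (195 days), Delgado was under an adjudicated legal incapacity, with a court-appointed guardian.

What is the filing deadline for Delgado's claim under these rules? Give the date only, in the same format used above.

Because discovery on October 11, 2017 post-dates the January 26, 2016 act, accrual under the later-of rule falls on October 11, 2017.
The untolled deadline — 8 months after October 11, 2017 — is June 11, 2018.
Because the plaintiff's legal incapacity ran from March 25, 2018 to October 6, 2018, the deadline is extended by 195 days to December 23, 2018.
The other events in the timeline have no effect on the limitation period under the stated rules.

December 23, 2018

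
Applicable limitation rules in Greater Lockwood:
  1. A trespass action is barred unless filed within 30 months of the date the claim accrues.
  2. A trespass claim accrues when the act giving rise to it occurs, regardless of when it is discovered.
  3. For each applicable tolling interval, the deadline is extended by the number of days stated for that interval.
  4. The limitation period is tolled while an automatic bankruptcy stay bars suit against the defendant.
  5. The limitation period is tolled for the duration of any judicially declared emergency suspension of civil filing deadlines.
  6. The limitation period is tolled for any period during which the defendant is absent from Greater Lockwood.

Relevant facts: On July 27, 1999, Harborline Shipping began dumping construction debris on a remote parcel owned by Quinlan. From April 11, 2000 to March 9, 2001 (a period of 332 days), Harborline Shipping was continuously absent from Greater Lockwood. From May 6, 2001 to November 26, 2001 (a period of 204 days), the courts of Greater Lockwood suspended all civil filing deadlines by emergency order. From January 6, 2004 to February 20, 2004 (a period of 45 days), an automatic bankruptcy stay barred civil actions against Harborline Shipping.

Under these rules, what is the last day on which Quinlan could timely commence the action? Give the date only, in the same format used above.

July 17, 2003

The claim accrued on July 27, 1999, when the wrongful act occurred.
30 months from July 27, 1999 is January 27, 2002.
The defendant's absence from the jurisdiction from April 11, 2000 to March 9, 2001 tolled the period for 332 days, extending the deadline to December 25, 2002.
The emergency suspension of filing deadlines from May 6, 2001 to November 26, 2001 tolled the period for 204 days, extending the deadline to July 17, 2003.
The automatic bankruptcy stay starting January 6, 2004 came too late — the period had run on July 17, 2003 — and so does not extend the deadline.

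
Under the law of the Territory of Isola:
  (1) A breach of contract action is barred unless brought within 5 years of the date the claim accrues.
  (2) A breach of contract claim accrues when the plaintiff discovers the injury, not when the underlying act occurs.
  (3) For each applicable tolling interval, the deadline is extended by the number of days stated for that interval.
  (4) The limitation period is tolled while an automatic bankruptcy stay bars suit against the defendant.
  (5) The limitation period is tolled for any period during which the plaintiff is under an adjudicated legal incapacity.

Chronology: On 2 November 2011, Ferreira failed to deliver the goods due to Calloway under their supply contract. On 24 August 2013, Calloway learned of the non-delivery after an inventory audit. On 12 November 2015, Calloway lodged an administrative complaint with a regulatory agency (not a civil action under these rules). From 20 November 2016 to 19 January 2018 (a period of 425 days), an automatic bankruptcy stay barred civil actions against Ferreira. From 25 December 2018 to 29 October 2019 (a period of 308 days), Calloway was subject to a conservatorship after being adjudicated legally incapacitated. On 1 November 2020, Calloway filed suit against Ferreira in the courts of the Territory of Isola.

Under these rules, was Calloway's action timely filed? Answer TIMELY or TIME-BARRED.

TIME-BARRED

Under the discovery rule, the claim accrued on 24 August 2013, when Calloway discovered the injury — not on the 2 November 2011 date of the underlying act.
Adding the 5 years base period to 24 August 2013 gives a deadline of 24 August 2018, before any tolling.
The period was tolled for 425 days by the automatic bankruptcy stay (20 November 2016 to 19 January 2018), pushing the deadline to 23 October 2019.
The period was tolled for 308 days by the plaintiff's legal incapacity (25 December 2018 to 29 October 2019), pushing the deadline to 26 August 2020.
The other events in the timeline have no effect on the limitation period under the stated rules.
Calloway filed on 1 November 2020, after the 26 August 2020 deadline, so the action is time-barred.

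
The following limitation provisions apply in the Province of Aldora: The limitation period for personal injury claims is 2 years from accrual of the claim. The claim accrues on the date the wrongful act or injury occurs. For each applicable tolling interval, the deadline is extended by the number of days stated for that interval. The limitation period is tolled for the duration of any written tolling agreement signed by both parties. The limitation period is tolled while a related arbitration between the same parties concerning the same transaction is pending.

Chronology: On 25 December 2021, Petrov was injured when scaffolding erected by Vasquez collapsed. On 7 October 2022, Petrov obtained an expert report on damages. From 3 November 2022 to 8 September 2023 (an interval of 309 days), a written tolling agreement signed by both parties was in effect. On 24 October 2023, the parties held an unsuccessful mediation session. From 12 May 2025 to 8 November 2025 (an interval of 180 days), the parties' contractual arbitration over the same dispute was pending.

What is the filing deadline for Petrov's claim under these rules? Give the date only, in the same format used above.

29 October 2024

The limitation period began to run on 25 December 2021.
Adding the 2 years base period to 25 December 2021 gives a deadline of 25 December 2023, before any tolling.
Because the written tolling agreement ran from 3 November 2022 to 8 September 2023, the deadline is extended by 309 days to 29 October 2024.
The pending related arbitration starting 12 May 2025 came too late — the period had run on 29 October 2024 — and so does not extend the deadline.
Nothing else in the chronology tolls or restarts the period.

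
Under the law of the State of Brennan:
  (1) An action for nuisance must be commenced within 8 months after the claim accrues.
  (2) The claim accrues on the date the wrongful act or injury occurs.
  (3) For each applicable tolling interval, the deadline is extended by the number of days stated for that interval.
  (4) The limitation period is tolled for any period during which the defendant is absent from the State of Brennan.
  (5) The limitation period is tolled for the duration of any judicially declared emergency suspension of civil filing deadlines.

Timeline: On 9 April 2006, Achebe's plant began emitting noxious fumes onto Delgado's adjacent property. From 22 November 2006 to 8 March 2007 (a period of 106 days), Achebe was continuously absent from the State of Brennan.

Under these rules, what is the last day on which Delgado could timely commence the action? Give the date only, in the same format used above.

The limitation period began to run on 9 April 2006.
The untolled deadline — 8 months after 9 April 2006 — is 9 December 2006.
The period was tolled for 106 days by the defendant's absence from the jurisdiction (22 November 2006 to 8 March 2007), pushing the deadline to 25 March 2007.

25 March 2007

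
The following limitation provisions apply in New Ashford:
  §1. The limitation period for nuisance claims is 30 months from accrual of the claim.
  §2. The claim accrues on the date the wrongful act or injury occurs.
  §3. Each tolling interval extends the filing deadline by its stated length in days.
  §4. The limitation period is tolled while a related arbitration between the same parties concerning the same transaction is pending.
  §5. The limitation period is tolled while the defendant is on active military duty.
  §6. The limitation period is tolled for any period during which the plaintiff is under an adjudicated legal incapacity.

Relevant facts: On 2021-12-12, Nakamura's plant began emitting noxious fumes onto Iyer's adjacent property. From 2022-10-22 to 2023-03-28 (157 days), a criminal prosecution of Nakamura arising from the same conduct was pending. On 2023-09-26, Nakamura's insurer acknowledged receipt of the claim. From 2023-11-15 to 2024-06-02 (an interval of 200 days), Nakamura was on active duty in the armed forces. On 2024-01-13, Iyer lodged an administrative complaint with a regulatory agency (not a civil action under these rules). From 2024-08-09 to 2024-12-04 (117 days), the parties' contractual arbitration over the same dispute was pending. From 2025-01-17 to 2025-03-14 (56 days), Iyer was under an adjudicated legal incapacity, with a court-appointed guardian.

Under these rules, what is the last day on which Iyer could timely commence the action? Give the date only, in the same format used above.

2025-06-20

The claim accrued on 2021-12-12, the date of the act.
30 months from 2021-12-12 is 2024-06-12.
The defendant's active military service from 2023-11-15 to 2024-06-02 tolled the period for 200 days, extending the deadline to 2024-12-29.
Because the pending related arbitration ran from 2024-08-09 to 2024-12-04, the deadline is extended by 117 days to 2025-04-25.
The plaintiff's legal incapacity from 2025-01-17 to 2025-03-14 tolled the period for 56 days, extending the deadline to 2025-06-20.
The pending criminal prosecution from 2022-10-22 to 2023-03-28 does not toll the period, because no stated rule makes a criminal prosecution a tolling event.
None of the other events listed affects the running of the period under the stated rules.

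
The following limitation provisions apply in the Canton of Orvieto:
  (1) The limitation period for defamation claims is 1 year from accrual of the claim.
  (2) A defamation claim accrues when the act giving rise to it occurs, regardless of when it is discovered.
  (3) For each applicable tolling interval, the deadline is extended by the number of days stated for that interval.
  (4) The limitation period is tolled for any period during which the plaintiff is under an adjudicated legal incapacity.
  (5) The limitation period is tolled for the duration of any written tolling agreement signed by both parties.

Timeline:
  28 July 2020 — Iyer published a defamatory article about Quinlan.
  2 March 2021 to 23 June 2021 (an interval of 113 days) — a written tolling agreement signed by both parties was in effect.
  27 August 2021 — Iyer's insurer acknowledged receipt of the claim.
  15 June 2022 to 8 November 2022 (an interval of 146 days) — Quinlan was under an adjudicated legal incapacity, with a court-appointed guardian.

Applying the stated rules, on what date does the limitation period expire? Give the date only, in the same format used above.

18 November 2021

The claim accrued on 28 July 2020, when the wrongful act occurred.
Adding the 1 year base period to 28 July 2020 gives a deadline of 28 July 2021, before any tolling.
Because the written tolling agreement ran from 2 March 2021 to 23 June 2021, the deadline is extended by 113 days to 18 November 2021.
The plaintiff's legal incapacity starting 15 June 2022 came too late — the period had run on 18 November 2021 — and so does not extend the deadline.
None of the other events listed affects the running of the period under the stated rules.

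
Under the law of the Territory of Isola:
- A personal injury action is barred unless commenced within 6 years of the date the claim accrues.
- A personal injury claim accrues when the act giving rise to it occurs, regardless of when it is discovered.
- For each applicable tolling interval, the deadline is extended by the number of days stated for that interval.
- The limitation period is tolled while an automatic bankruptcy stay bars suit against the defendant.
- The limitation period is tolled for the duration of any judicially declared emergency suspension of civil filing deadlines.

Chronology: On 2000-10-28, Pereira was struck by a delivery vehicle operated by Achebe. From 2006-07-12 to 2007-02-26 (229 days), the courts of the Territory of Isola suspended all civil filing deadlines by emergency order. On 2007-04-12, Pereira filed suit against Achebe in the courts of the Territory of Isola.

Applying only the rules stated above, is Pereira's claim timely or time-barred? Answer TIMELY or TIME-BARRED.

The limitation period began to run on 2000-10-28.
The untolled deadline — 6 years after 2000-10-28 — is 2006-10-28.
Because the emergency suspension of filing deadlines ran from 2006-07-12 to 2007-02-26, the deadline is extended by 229 days to 2007-06-14.
Pereira filed on 2007-04-12, before the 2007-06-14 deadline, so the action is timely.

TIMELY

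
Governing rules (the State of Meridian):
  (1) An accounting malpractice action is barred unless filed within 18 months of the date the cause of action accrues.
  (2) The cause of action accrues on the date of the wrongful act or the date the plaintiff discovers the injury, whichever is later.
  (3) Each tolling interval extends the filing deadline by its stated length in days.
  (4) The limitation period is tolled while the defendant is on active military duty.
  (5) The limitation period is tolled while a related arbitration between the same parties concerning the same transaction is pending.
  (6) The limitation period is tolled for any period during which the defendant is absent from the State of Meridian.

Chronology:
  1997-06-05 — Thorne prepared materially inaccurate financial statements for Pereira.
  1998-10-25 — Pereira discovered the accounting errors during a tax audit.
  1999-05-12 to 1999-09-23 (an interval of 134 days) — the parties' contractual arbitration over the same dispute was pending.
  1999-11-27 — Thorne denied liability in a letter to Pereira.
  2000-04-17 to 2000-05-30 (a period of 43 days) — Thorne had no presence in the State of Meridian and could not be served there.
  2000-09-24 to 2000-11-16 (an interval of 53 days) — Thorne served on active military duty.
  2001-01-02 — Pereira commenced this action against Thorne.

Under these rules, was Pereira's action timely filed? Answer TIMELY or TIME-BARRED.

TIME-BARRED

Taking the later of the act (1997-06-05) and discovery (1998-10-25), the claim accrued on 1998-10-25.
Adding the 18 months base period to 1998-10-25 gives a deadline of 2000-04-25, before any tolling.
The pending related arbitration from 1999-05-12 to 1999-09-23 tolled the period for 134 days, extending the deadline to 2000-09-06.
Because the defendant's absence from the jurisdiction ran from 2000-04-17 to 2000-05-30, the deadline is extended by 43 days to 2000-10-19.
The defendant's active military service from 2000-09-24 to 2000-11-16 tolled the period for 53 days, extending the deadline to 2000-12-11.
Nothing else in the chronology tolls or restarts the period.
Pereira filed on 2001-01-02, after the 2000-12-11 deadline, so the action is time-barred.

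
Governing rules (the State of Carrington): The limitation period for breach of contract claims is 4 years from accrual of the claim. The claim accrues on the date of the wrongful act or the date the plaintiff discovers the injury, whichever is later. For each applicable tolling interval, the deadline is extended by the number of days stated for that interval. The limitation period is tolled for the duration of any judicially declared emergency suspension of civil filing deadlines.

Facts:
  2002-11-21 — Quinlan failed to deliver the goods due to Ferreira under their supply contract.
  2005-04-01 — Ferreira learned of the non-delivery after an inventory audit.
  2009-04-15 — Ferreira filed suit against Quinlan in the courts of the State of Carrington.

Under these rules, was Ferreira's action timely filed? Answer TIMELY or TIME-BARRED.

Because discovery on 2005-04-01 post-dates the 2002-11-21 act, accrual under the later-of rule falls on 2005-04-01.
4 years from 2005-04-01 is 2009-04-01.
The 2009-04-15 filing falls after the 2009-04-01 deadline; the claim is time-barred.

TIME-BARRED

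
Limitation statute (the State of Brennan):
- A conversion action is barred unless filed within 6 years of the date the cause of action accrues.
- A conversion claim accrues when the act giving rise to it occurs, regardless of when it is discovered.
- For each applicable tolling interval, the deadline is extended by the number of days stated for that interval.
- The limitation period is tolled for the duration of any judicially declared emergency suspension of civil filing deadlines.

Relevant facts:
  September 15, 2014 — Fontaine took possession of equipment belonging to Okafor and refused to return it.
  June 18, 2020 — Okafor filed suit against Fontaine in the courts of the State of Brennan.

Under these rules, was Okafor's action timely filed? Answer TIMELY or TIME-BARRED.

The cause of action accrued on September 15, 2014, the date of the act.
6 years from September 15, 2014 is September 15, 2020.
The June 18, 2020 filing precedes the September 15, 2020 deadline; the claim is timely.

TIMELY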